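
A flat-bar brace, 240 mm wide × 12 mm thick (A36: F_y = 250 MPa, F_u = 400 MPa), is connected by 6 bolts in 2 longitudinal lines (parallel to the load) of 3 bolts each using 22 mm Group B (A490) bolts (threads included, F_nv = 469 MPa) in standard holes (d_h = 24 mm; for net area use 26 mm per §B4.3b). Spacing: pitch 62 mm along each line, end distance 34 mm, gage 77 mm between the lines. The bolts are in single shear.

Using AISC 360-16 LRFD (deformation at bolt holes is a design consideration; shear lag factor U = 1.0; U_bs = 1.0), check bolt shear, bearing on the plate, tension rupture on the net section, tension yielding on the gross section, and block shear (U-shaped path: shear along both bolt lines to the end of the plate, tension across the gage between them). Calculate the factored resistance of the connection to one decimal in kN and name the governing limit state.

Bolt shear: A_b = π(22)²/4 = 380.13 mm². φR_n = 0.75 × 469 × 380.13 × 6 × 1 = 802.3 kN.
Bearing (12 mm plate, F_u = 400 MPa): end bolts L_c = 34 − 24/2 = 22, R_n = min(1.2×22×12×400, 2.4×22×12×400) = 126.72 kN/bolt; interior L_c = 62 − 24 = 38, R_n = 218.88 kN/bolt. φR_n = 0.75 × (2×126.72 + 4×218.88) = 846.7 kN.
Tension rupture (net): A_n = (240 − 2×26)×12 = 2256 mm² (U = 1.0, A_e = A_n). φR_n = 0.75 × 400 × 2256 = 676.8 kN.
Tension yield (gross): A_g = 240×12 = 2880 mm². φR_n = 0.90 × 250 × 2880 = 648.0 kN.
Block shear: shear path 2×[34+2×62] = 2×158 mm, A_gv = 3792, A_nv = 2×(158 − 2.5×26)×12 = 2232 mm²; tension across gage: (77 − 1×26)×12 = 612 mm². R_n = min(0.6×400×2232, 0.6×250×3792) + 1.0×400×612 = min(535.68, 568.8) + 244.8 = 780.48 kN. φR_n = 0.75 × 780.48 = 585.4 kN.
Governing: min(802.3, 846.7, 676.8, 648.0, 585.4) = 585.4 kN → block shear.

585.4 kN (block shear governs)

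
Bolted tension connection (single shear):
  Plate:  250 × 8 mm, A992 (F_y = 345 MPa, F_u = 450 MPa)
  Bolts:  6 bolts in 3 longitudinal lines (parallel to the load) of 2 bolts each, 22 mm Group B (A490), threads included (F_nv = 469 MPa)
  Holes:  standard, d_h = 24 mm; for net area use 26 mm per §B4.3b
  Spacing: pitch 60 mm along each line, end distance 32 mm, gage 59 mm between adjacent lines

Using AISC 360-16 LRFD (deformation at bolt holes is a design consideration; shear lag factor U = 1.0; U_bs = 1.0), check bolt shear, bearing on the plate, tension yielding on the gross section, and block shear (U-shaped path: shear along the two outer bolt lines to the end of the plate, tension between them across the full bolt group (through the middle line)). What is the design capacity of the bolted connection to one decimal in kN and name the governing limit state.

Bolt shear: A_b = π(22)²/4 = 380.13 mm². φR_n = 0.75 × 469 × 380.13 × 6 × 1 = 802.3 kN.
Bearing (8 mm plate, F_u = 450 MPa): end bolts L_c = 32 − 24/2 = 20, R_n = min(1.2×20×8×450, 2.4×22×8×450) = 86.4 kN/bolt; interior L_c = 60 − 24 = 36, R_n = 155.52 kN/bolt. φR_n = 0.75 × (3×86.4 + 3×155.52) = 544.3 kN.
Tension yield (gross): A_g = 250×8 = 2000 mm². φR_n = 0.90 × 345 × 2000 = 621.0 kN.
Block shear: shear path 2×[32+1×60] = 2×92 mm, A_gv = 1472, A_nv = 2×(92 − 1.5×26)×8 = 848 mm²; tension across gage: (118 − 2×26)×8 = 528 mm². R_n = min(0.6×450×848, 0.6×345×1472) + 1.0×450×528 = min(228.96, 304.7) + 237.6 = 466.56 kN. φR_n = 0.75 × 466.56 = 349.9 kN.
Governing: min(802.3, 544.3, 621.0, 349.9) = 349.9 kN → block shear.

349.9 kN (block shear governs)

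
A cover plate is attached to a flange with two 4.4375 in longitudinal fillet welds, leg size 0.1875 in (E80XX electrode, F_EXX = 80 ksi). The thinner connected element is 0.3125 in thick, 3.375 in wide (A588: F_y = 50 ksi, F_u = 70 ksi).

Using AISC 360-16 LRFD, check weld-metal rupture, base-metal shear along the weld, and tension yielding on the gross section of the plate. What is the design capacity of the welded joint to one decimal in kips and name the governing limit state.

42.4 kips (weld metal governs)

Weld metal: throat = 0.707×0.1875 = 0.13256 in, L = 2×4.4375 = 8.875 in. φR_n = 0.75 × 0.6 × 80 × 0.13256 × 8.875 = 42.4 kips.
Base metal shear (0.3125 in plate): yield φR_n = 1.0×0.6×50×0.3125×8.875 = 83.2 kips; rupture φR_n = 0.75×0.6×70×0.3125×8.875 = 87.4 kips; take 83.2 kips (yield).
Tension yield (gross): A_g = 3.375×0.3125 = 1.0547 in². φR_n = 0.90 × 50 × 1.0547 = 47.5 kips.
Governing: min(42.4, 83.2, 47.5) = 42.4 kips → weld metal.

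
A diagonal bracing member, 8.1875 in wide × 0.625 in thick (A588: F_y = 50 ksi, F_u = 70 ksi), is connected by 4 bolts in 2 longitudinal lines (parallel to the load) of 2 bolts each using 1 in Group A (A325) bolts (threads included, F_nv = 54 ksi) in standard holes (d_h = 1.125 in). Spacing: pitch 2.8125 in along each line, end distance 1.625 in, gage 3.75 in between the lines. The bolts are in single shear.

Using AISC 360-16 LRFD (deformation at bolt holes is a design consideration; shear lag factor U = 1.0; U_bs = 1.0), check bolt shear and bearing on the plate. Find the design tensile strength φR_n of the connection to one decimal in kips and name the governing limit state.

127.2 kips (bolt shear governs)

Bolt shear: A_b = π(1)²/4 = 0.7854 in². φR_n = 0.75 × 54 × 0.7854 × 4 × 1 = 127.2 kips.
Bearing (0.625 in plate, F_u = 70 ksi): end bolts L_c = 1.625 − 1.125/2 = 1.0625, R_n = min(1.2×1.0625×0.625×70, 2.4×1×0.625×70) = 55.781 kips/bolt; interior L_c = 2.8125 − 1.125 = 1.6875, R_n = 88.594 kips/bolt. φR_n = 0.75 × (2×55.781 + 2×88.594) = 216.6 kips.
Governing: min(127.2, 216.6) = 127.2 kips → bolt shear.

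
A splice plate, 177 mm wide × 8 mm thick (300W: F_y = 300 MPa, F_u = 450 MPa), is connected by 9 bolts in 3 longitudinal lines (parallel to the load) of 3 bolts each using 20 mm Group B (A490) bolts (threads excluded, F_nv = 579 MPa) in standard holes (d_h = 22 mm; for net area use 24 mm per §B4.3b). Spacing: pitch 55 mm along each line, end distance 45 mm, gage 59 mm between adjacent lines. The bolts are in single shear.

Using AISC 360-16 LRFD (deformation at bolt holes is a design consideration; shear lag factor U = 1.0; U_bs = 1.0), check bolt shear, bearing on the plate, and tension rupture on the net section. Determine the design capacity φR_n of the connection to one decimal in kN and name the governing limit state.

283.5 kN (net-section rupture governs)

Bolt shear: A_b = π(20)²/4 = 314.16 mm². φR_n = 0.75 × 579 × 314.16 × 9 × 1 = 1227.8 kN.
Bearing (8 mm plate, F_u = 450 MPa): end bolts L_c = 45 − 22/2 = 34, R_n = min(1.2×34×8×450, 2.4×20×8×450) = 146.88 kN/bolt; interior L_c = 55 − 22 = 33, R_n = 142.56 kN/bolt. φR_n = 0.75 × (3×146.88 + 6×142.56) = 972.0 kN.
Tension rupture (net): A_n = (177 − 3×24)×8 = 840 mm² (U = 1.0, A_e = A_n). φR_n = 0.75 × 450 × 840 = 283.5 kN.
Governing: min(1227.8, 972.0, 283.5) = 283.5 kN → net-section rupture.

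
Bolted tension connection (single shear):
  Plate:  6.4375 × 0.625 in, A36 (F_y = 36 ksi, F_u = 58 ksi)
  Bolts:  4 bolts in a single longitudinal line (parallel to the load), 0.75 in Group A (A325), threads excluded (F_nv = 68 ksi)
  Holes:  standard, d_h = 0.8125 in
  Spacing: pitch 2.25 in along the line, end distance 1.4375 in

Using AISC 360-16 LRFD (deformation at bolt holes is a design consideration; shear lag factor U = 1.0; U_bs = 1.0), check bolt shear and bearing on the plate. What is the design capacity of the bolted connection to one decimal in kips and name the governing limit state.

Bolt shear: A_b = π(0.75)²/4 = 0.44179 in². φR_n = 0.75 × 68 × 0.44179 × 4 × 1 = 90.1 kips.
Bearing (0.625 in plate, F_u = 58 ksi): end bolts L_c = 1.4375 − 0.8125/2 = 1.03125, R_n = min(1.2×1.03125×0.625×58, 2.4×0.75×0.625×58) = 44.859 kips/bolt; interior L_c = 2.25 − 0.8125 = 1.4375, R_n = 62.531 kips/bolt. φR_n = 0.75 × (1×44.859 + 3×62.531) = 174.3 kips.
Governing: min(90.1, 174.3) = 90.1 kips → bolt shear.

90.1 kips (bolt shear governs)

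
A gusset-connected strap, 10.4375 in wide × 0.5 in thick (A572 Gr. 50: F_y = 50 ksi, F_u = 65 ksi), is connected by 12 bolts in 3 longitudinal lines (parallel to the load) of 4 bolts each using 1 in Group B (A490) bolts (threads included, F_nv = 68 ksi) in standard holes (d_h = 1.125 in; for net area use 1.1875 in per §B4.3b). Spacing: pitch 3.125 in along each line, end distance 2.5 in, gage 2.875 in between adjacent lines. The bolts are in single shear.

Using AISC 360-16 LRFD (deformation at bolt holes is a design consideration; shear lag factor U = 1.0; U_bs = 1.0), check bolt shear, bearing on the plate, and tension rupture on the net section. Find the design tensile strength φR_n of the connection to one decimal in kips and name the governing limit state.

Bolt shear: A_b = π(1)²/4 = 0.7854 in². φR_n = 0.75 × 68 × 0.7854 × 12 × 1 = 480.7 kips.
Bearing (0.5 in plate, F_u = 65 ksi): end bolts L_c = 2.5 − 1.125/2 = 1.9375, R_n = min(1.2×1.9375×0.5×65, 2.4×1×0.5×65) = 75.563 kips/bolt; interior L_c = 3.125 − 1.125 = 2, R_n = 78 kips/bolt. φR_n = 0.75 × (3×75.563 + 9×78) = 696.5 kips.
Tension rupture (net): A_n = (10.4375 − 3×1.1875)×0.5 = 3.4375 in² (U = 1.0, A_e = A_n). φR_n = 0.75 × 65 × 3.4375 = 167.6 kips.
Governing: min(480.7, 696.5, 167.6) = 167.6 kips → net-section rupture.

167.6 kips (net-section rupture governs)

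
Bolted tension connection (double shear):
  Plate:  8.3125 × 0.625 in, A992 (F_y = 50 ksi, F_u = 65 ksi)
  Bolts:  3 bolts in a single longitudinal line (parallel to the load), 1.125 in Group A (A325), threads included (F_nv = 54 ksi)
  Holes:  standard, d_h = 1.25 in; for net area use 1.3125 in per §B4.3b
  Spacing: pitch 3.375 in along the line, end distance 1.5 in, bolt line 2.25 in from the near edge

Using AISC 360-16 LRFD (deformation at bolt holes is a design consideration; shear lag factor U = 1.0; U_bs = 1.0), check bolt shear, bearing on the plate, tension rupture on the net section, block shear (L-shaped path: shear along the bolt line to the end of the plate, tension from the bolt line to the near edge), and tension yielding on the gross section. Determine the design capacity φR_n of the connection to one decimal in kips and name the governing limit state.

139.4 kips (block shear governs)

Bolt shear: A_b = π(1.125)²/4 = 0.99402 in². φR_n = 0.75 × 54 × 0.99402 × 3 × 2 = 241.5 kips.
Bearing (0.625 in plate, F_u = 65 ksi): end bolts L_c = 1.5 − 1.25/2 = 0.875, R_n = min(1.2×0.875×0.625×65, 2.4×1.125×0.625×65) = 42.656 kips/bolt; interior L_c = 3.375 − 1.25 = 2.125, R_n = 103.59 kips/bolt. φR_n = 0.75 × (1×42.656 + 2×103.59) = 187.4 kips.
Tension rupture (net): A_n = (8.3125 − 1×1.3125)×0.625 = 4.375 in² (U = 1.0, A_e = A_n). φR_n = 0.75 × 65 × 4.375 = 213.3 kips.
Block shear: shear path 1×[1.5+2×3.375] = 1×8.25 in, A_gv = 5.1563, A_nv = 1×(8.25 − 2.5×1.3125)×0.625 = 3.1055 in²; tension to near edge: (2.25 − 0.5×1.3125)×0.625 = 0.99609 in². R_n = min(0.6×65×3.1055, 0.6×50×5.1563) + 1.0×65×0.99609 = min(121.11, 154.69) + 64.746 = 185.86 kips. φR_n = 0.75 × 185.86 = 139.4 kips.
Tension yield (gross): A_g = 8.3125×0.625 = 5.1953 in². φR_n = 0.90 × 50 × 5.1953 = 233.8 kips.
Governing: min(241.5, 187.4, 213.3, 139.4, 233.8) = 139.4 kips → block shear.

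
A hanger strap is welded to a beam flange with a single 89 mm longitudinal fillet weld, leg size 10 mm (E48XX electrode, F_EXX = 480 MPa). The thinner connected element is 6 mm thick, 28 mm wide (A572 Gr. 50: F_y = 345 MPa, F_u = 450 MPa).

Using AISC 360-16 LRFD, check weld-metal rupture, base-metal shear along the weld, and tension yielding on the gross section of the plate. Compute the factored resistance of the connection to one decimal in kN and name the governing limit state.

52.2 kN (gross-section yield governs)

Weld metal: throat = 0.707×10 = 7.07 mm, L = 89 mm. φR_n = 0.75 × 0.6 × 480 × 7.07 × 89 = 135.9 kN.
Base metal shear (6 mm plate): yield φR_n = 1.0×0.6×345×6×89 = 110.5 kN; rupture φR_n = 0.75×0.6×450×6×89 = 108.1 kN; take 108.1 kN (rupture).
Tension yield (gross): A_g = 28×6 = 168 mm². φR_n = 0.90 × 345 × 168 = 52.2 kN.
Governing: min(135.9, 108.1, 52.2) = 52.2 kN → gross-section yield.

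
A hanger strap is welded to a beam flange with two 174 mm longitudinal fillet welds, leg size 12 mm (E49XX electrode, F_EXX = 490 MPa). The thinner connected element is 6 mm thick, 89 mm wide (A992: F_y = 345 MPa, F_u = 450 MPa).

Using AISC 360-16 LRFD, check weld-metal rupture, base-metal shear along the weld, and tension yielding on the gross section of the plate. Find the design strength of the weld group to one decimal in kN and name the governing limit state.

165.8 kN (gross-section yield governs)

Weld metal: throat = 0.707×12 = 8.484 mm, L = 2×174 = 348 mm. φR_n = 0.75 × 0.6 × 490 × 8.484 × 348 = 651.0 kN.
Base metal shear (6 mm plate): yield φR_n = 1.0×0.6×345×6×348 = 432.2 kN; rupture φR_n = 0.75×0.6×450×6×348 = 422.8 kN; take 422.8 kN (rupture).
Tension yield (gross): A_g = 89×6 = 534 mm². φR_n = 0.90 × 345 × 534 = 165.8 kN.
Governing: min(651.0, 422.8, 165.8) = 165.8 kN → gross-section yield.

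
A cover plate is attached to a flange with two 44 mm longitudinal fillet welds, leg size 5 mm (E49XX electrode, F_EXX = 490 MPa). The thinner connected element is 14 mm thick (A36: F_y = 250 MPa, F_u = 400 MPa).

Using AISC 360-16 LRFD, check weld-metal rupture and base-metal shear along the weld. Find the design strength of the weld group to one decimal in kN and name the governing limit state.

68.6 kN (weld metal governs)

Weld metal: throat = 0.707×5 = 3.535 mm, L = 2×44 = 88 mm. φR_n = 0.75 × 0.6 × 490 × 3.535 × 88 = 68.6 kN.
Base metal shear (14 mm plate): yield φR_n = 1.0×0.6×250×14×88 = 184.8 kN; rupture φR_n = 0.75×0.6×400×14×88 = 221.8 kN; take 184.8 kN (yield).
Governing: min(68.6, 184.8) = 68.6 kN → weld metal.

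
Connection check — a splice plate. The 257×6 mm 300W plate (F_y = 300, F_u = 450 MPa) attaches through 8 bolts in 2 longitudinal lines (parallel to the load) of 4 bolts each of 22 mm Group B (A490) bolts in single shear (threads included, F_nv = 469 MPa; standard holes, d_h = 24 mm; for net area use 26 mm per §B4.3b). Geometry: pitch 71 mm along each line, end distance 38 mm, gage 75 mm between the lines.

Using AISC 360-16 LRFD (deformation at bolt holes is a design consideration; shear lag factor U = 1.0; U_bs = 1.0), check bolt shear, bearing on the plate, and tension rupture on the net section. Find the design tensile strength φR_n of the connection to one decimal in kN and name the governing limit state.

Bolt shear: A_b = π(22)²/4 = 380.13 mm². φR_n = 0.75 × 469 × 380.13 × 8 × 1 = 1069.7 kN.
Bearing (6 mm plate, F_u = 450 MPa): end bolts L_c = 38 − 24/2 = 26, R_n = min(1.2×26×6×450, 2.4×22×6×450) = 84.24 kN/bolt; interior L_c = 71 − 24 = 47, R_n = 142.56 kN/bolt. φR_n = 0.75 × (2×84.24 + 6×142.56) = 767.9 kN.
Tension rupture (net): A_n = (257 − 2×26)×6 = 1230 mm² (U = 1.0, A_e = A_n). φR_n = 0.75 × 450 × 1230 = 415.1 kN.
Governing: min(1069.7, 767.9, 415.1) = 415.1 kN → net-section rupture.

415.1 kN (net-section rupture governs)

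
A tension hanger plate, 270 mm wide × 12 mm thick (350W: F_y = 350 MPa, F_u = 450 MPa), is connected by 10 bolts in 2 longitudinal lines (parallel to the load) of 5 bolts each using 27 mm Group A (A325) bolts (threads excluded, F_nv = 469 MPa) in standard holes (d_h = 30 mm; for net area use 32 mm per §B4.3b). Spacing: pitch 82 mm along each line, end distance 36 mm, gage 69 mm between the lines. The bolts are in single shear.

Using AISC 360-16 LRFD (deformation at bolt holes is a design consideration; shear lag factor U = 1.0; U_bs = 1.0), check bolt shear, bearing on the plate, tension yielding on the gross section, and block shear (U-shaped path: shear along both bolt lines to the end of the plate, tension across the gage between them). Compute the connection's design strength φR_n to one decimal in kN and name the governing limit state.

1020.6 kN (gross-section yield governs)

Bolt shear: A_b = π(27)²/4 = 572.56 mm². φR_n = 0.75 × 469 × 572.56 × 10 × 1 = 2014.0 kN.
Bearing (12 mm plate, F_u = 450 MPa): end bolts L_c = 36 − 30/2 = 21, R_n = min(1.2×21×12×450, 2.4×27×12×450) = 136.08 kN/bolt; interior L_c = 82 − 30 = 52, R_n = 336.96 kN/bolt. φR_n = 0.75 × (2×136.08 + 8×336.96) = 2225.9 kN.
Tension yield (gross): A_g = 270×12 = 3240 mm². φR_n = 0.90 × 350 × 3240 = 1020.6 kN.
Block shear: shear path 2×[36+4×82] = 2×364 mm, A_gv = 8736, A_nv = 2×(364 − 4.5×32)×12 = 5280 mm²; tension across gage: (69 − 1×32)×12 = 444 mm². R_n = min(0.6×450×5280, 0.6×350×8736) + 1.0×450×444 = min(1425.6, 1834.6) + 199.8 = 1625.4 kN. φR_n = 0.75 × 1625.4 = 1219.1 kN.
Governing: min(2014.0, 2225.9, 1020.6, 1219.1) = 1020.6 kN → gross-section yield.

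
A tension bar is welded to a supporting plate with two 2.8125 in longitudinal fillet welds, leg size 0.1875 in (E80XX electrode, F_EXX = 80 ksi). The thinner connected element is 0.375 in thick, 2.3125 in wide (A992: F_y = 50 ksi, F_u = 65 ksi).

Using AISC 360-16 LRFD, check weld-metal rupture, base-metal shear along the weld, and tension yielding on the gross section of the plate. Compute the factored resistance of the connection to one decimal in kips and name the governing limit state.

Weld metal: throat = 0.707×0.1875 = 0.13256 in, L = 2×2.8125 = 5.625 in. φR_n = 0.75 × 0.6 × 80 × 0.13256 × 5.625 = 26.8 kips.
Base metal shear (0.375 in plate): yield φR_n = 1.0×0.6×50×0.375×5.625 = 63.3 kips; rupture φR_n = 0.75×0.6×65×0.375×5.625 = 61.7 kips; take 61.7 kips (rupture).
Tension yield (gross): A_g = 2.3125×0.375 = 0.86719 in². φR_n = 0.90 × 50 × 0.86719 = 39.0 kips.
Governing: min(26.8, 61.7, 39.0) = 26.8 kips → weld metal.

26.8 kips (weld metal governs)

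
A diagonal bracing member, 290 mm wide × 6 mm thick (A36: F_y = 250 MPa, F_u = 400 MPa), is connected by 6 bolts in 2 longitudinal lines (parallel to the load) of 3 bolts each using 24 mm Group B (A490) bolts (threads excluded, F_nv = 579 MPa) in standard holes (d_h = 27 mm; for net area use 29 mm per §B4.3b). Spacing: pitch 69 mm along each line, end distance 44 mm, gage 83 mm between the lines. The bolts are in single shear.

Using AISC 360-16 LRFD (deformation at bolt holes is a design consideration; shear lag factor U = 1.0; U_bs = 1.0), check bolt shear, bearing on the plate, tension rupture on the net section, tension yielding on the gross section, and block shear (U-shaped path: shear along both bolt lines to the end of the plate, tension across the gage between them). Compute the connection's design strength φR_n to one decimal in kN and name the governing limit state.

333.7 kN (block shear governs)

Bolt shear: A_b = π(24)²/4 = 452.39 mm². φR_n = 0.75 × 579 × 452.39 × 6 × 1 = 1178.7 kN.
Bearing (6 mm plate, F_u = 400 MPa): end bolts L_c = 44 − 27/2 = 30.5, R_n = min(1.2×30.5×6×400, 2.4×24×6×400) = 87.84 kN/bolt; interior L_c = 69 − 27 = 42, R_n = 120.96 kN/bolt. φR_n = 0.75 × (2×87.84 + 4×120.96) = 494.6 kN.
Tension rupture (net): A_n = (290 − 2×29)×6 = 1392 mm² (U = 1.0, A_e = A_n). φR_n = 0.75 × 400 × 1392 = 417.6 kN.
Tension yield (gross): A_g = 290×6 = 1740 mm². φR_n = 0.90 × 250 × 1740 = 391.5 kN.
Block shear: shear path 2×[44+2×69] = 2×182 mm, A_gv = 2184, A_nv = 2×(182 − 2.5×29)×6 = 1314 mm²; tension across gage: (83 − 1×29)×6 = 324 mm². R_n = min(0.6×400×1314, 0.6×250×2184) + 1.0×400×324 = min(315.36, 327.6) + 129.6 = 444.96 kN. φR_n = 0.75 × 444.96 = 333.7 kN.
Governing: min(1178.7, 494.6, 417.6, 391.5, 333.7) = 333.7 kN → block shear.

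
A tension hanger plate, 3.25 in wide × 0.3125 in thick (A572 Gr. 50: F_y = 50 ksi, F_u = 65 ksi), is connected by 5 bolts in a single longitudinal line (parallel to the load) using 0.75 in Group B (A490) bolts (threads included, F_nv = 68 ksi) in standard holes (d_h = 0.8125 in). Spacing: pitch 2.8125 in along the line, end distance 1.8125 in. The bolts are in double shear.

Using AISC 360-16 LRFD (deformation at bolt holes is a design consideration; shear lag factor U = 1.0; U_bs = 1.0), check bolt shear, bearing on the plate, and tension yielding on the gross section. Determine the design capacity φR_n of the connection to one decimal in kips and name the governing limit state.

45.7 kips (gross-section yield governs)

Bolt shear: A_b = π(0.75)²/4 = 0.44179 in². φR_n = 0.75 × 68 × 0.44179 × 5 × 2 = 225.3 kips.
Bearing (0.3125 in plate, F_u = 65 ksi): end bolts L_c = 1.8125 − 0.8125/2 = 1.40625, R_n = min(1.2×1.40625×0.3125×65, 2.4×0.75×0.3125×65) = 34.277 kips/bolt; interior L_c = 2.8125 − 0.8125 = 2, R_n = 36.563 kips/bolt. φR_n = 0.75 × (1×34.277 + 4×36.563) = 135.4 kips.
Tension yield (gross): A_g = 3.25×0.3125 = 1.0156 in². φR_n = 0.90 × 50 × 1.0156 = 45.7 kips.
Governing: min(225.3, 135.4, 45.7) = 45.7 kips → gross-section yield.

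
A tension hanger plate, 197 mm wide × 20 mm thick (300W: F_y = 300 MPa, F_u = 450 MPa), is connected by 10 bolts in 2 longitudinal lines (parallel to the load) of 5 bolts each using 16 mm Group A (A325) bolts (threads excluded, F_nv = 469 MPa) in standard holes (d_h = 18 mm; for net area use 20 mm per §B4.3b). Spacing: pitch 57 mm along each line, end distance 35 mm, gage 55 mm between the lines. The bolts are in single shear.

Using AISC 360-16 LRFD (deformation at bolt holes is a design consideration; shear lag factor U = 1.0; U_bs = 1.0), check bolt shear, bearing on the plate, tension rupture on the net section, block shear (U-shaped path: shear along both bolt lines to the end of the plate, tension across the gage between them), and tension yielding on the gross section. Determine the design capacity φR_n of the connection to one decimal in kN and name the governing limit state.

Bolt shear: A_b = π(16)²/4 = 201.06 mm². φR_n = 0.75 × 469 × 201.06 × 10 × 1 = 707.2 kN.
Bearing (20 mm plate, F_u = 450 MPa): end bolts L_c = 35 − 18/2 = 26, R_n = min(1.2×26×20×450, 2.4×16×20×450) = 280.8 kN/bolt; interior L_c = 57 − 18 = 39, R_n = 345.6 kN/bolt. φR_n = 0.75 × (2×280.8 + 8×345.6) = 2494.8 kN.
Tension rupture (net): A_n = (197 − 2×20)×20 = 3140 mm² (U = 1.0, A_e = A_n). φR_n = 0.75 × 450 × 3140 = 1059.8 kN.
Block shear: shear path 2×[35+4×57] = 2×263 mm, A_gv = 10520, A_nv = 2×(263 − 4.5×20)×20 = 6920 mm²; tension across gage: (55 − 1×20)×20 = 700 mm². R_n = min(0.6×450×6920, 0.6×300×10520) + 1.0×450×700 = min(1868.4, 1893.6) + 315 = 2183.4 kN. φR_n = 0.75 × 2183.4 = 1637.6 kN.
Tension yield (gross): A_g = 197×20 = 3940 mm². φR_n = 0.90 × 300 × 3940 = 1063.8 kN.
Governing: min(707.2, 2494.8, 1059.8, 1637.6, 1063.8) = 707.2 kN → bolt shear.

707.2 kN (bolt shear governs)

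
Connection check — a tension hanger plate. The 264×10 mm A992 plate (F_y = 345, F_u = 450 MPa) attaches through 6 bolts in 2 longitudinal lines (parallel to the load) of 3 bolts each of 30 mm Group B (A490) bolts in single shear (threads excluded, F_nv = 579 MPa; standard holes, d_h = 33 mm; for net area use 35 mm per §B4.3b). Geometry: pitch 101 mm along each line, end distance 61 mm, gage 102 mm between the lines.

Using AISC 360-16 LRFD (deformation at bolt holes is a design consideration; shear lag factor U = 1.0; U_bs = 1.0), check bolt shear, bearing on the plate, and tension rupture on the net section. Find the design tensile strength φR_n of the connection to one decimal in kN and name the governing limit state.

654.8 kN (net-section rupture governs)

Bolt shear: A_b = π(30)²/4 = 706.86 mm². φR_n = 0.75 × 579 × 706.86 × 6 × 1 = 1841.7 kN.
Bearing (10 mm plate, F_u = 450 MPa): end bolts L_c = 61 − 33/2 = 44.5, R_n = min(1.2×44.5×10×450, 2.4×30×10×450) = 240.3 kN/bolt; interior L_c = 101 − 33 = 68, R_n = 324 kN/bolt. φR_n = 0.75 × (2×240.3 + 4×324) = 1332.5 kN.
Tension rupture (net): A_n = (264 − 2×35)×10 = 1940 mm² (U = 1.0, A_e = A_n). φR_n = 0.75 × 450 × 1940 = 654.8 kN.
Governing: min(1841.7, 1332.5, 654.8) = 654.8 kN → net-section rupture.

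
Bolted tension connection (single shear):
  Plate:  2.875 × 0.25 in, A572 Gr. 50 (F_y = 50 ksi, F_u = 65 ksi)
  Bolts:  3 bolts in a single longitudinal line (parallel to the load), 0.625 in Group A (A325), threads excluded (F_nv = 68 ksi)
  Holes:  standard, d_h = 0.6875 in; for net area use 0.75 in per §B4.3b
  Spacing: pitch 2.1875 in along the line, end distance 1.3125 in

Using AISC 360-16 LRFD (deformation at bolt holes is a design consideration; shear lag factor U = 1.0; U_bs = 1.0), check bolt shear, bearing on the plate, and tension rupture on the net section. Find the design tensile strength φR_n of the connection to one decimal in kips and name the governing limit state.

Bolt shear: A_b = π(0.625)²/4 = 0.3068 in². φR_n = 0.75 × 68 × 0.3068 × 3 × 1 = 46.9 kips.
Bearing (0.25 in plate, F_u = 65 ksi): end bolts L_c = 1.3125 − 0.6875/2 = 0.96875, R_n = min(1.2×0.96875×0.25×65, 2.4×0.625×0.25×65) = 18.891 kips/bolt; interior L_c = 2.1875 − 0.6875 = 1.5, R_n = 24.375 kips/bolt. φR_n = 0.75 × (1×18.891 + 2×24.375) = 50.7 kips.
Tension rupture (net): A_n = (2.875 − 1×0.75)×0.25 = 0.53125 in² (U = 1.0, A_e = A_n). φR_n = 0.75 × 65 × 0.53125 = 25.9 kips.
Governing: min(46.9, 50.7, 25.9) = 25.9 kips → net-section rupture.

25.9 kips (net-section rupture governs)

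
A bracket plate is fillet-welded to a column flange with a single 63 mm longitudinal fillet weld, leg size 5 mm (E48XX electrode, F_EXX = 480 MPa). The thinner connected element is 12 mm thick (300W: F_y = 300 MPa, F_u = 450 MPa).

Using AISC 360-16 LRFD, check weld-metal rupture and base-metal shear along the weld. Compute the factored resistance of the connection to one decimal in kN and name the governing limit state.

Weld metal: throat = 0.707×5 = 3.535 mm, L = 63 mm. φR_n = 0.75 × 0.6 × 480 × 3.535 × 63 = 48.1 kN.
Base metal shear (12 mm plate): yield φR_n = 1.0×0.6×300×12×63 = 136.1 kN; rupture φR_n = 0.75×0.6×450×12×63 = 153.1 kN; take 136.1 kN (yield).
Governing: min(48.1, 136.1) = 48.1 kN → weld metal.

48.1 kN (weld metal governs)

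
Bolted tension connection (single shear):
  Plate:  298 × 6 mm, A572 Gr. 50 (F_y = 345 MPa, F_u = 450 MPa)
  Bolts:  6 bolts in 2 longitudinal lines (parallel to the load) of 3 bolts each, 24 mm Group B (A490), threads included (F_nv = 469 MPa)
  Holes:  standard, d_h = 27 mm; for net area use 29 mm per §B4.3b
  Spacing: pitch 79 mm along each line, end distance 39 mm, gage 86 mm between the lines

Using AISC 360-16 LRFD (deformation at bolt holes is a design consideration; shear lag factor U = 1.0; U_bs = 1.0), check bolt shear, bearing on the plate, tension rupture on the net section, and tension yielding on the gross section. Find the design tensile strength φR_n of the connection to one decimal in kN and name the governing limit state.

Bolt shear: A_b = π(24)²/4 = 452.39 mm². φR_n = 0.75 × 469 × 452.39 × 6 × 1 = 954.8 kN.
Bearing (6 mm plate, F_u = 450 MPa): end bolts L_c = 39 − 27/2 = 25.5, R_n = min(1.2×25.5×6×450, 2.4×24×6×450) = 82.62 kN/bolt; interior L_c = 79 − 27 = 52, R_n = 155.52 kN/bolt. φR_n = 0.75 × (2×82.62 + 4×155.52) = 590.5 kN.
Tension rupture (net): A_n = (298 − 2×29)×6 = 1440 mm² (U = 1.0, A_e = A_n). φR_n = 0.75 × 450 × 1440 = 486.0 kN.
Tension yield (gross): A_g = 298×6 = 1788 mm². φR_n = 0.90 × 345 × 1788 = 555.2 kN.
Governing: min(954.8, 590.5, 486.0, 555.2) = 486.0 kN → net-section rupture.

486.0 kN (net-section rupture governs)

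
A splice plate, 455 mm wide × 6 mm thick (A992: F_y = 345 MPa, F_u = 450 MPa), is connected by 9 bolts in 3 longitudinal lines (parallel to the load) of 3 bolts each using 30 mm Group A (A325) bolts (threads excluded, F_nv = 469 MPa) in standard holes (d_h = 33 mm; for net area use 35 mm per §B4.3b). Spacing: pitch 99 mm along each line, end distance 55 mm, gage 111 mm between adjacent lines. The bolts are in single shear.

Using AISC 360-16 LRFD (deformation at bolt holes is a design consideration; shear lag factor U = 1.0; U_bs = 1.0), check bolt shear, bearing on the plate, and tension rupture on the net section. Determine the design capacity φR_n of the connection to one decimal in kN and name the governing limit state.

708.8 kN (net-section rupture governs)

Bolt shear: A_b = π(30)²/4 = 706.86 mm². φR_n = 0.75 × 469 × 706.86 × 9 × 1 = 2237.7 kN.
Bearing (6 mm plate, F_u = 450 MPa): end bolts L_c = 55 − 33/2 = 38.5, R_n = min(1.2×38.5×6×450, 2.4×30×6×450) = 124.74 kN/bolt; interior L_c = 99 − 33 = 66, R_n = 194.4 kN/bolt. φR_n = 0.75 × (3×124.74 + 6×194.4) = 1155.5 kN.
Tension rupture (net): A_n = (455 − 3×35)×6 = 2100 mm² (U = 1.0, A_e = A_n). φR_n = 0.75 × 450 × 2100 = 708.8 kN.
Governing: min(2237.7, 1155.5, 708.8) = 708.8 kN → net-section rupture.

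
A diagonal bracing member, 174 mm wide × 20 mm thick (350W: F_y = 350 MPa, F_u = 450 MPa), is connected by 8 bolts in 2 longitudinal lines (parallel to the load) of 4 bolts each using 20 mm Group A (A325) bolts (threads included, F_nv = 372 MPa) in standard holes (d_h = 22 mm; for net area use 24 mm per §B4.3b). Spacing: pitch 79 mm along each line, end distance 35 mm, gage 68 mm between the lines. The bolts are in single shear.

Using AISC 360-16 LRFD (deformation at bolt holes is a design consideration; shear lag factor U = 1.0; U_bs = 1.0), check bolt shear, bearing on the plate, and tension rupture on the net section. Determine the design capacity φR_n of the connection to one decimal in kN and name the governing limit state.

701.2 kN (bolt shear governs)

Bolt shear: A_b = π(20)²/4 = 314.16 mm². φR_n = 0.75 × 372 × 314.16 × 8 × 1 = 701.2 kN.
Bearing (20 mm plate, F_u = 450 MPa): end bolts L_c = 35 − 22/2 = 24, R_n = min(1.2×24×20×450, 2.4×20×20×450) = 259.2 kN/bolt; interior L_c = 79 − 22 = 57, R_n = 432 kN/bolt. φR_n = 0.75 × (2×259.2 + 6×432) = 2332.8 kN.
Tension rupture (net): A_n = (174 − 2×24)×20 = 2520 mm² (U = 1.0, A_e = A_n). φR_n = 0.75 × 450 × 2520 = 850.5 kN.
Governing: min(701.2, 2332.8, 850.5) = 701.2 kN → bolt shear.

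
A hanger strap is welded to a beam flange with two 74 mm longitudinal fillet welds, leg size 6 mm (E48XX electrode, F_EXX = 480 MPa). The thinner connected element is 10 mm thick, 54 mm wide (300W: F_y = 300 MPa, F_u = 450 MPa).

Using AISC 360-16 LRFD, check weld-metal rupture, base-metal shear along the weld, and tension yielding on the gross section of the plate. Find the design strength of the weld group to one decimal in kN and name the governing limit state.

135.6 kN (weld metal governs)

Weld metal: throat = 0.707×6 = 4.242 mm, L = 2×74 = 148 mm. φR_n = 0.75 × 0.6 × 480 × 4.242 × 148 = 135.6 kN.
Base metal shear (10 mm plate): yield φR_n = 1.0×0.6×300×10×148 = 266.4 kN; rupture φR_n = 0.75×0.6×450×10×148 = 299.7 kN; take 266.4 kN (yield).
Tension yield (gross): A_g = 54×10 = 540 mm². φR_n = 0.90 × 300 × 540 = 145.8 kN.
Governing: min(135.6, 266.4, 145.8) = 135.6 kN → weld metal.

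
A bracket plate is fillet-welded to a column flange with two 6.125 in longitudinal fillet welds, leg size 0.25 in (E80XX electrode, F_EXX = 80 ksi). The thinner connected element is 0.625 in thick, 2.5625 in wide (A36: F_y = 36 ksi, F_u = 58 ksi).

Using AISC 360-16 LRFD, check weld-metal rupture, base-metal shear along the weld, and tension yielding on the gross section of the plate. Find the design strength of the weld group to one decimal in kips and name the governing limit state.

Weld metal: throat = 0.707×0.25 = 0.17675 in, L = 2×6.125 = 12.25 in. φR_n = 0.75 × 0.6 × 80 × 0.17675 × 12.25 = 77.9 kips.
Base metal shear (0.625 in plate): yield φR_n = 1.0×0.6×36×0.625×12.25 = 165.4 kips; rupture φR_n = 0.75×0.6×58×0.625×12.25 = 199.8 kips; take 165.4 kips (yield).
Tension yield (gross): A_g = 2.5625×0.625 = 1.6016 in². φR_n = 0.90 × 36 × 1.6016 = 51.9 kips.
Governing: min(77.9, 165.4, 51.9) = 51.9 kips → gross-section yield.

51.9 kips (gross-section yield governs)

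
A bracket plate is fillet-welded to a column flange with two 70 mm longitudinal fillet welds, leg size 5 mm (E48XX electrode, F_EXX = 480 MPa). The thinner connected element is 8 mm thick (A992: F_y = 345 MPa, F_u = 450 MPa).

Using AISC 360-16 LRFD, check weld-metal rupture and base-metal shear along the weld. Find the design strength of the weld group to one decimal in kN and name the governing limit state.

Weld metal: throat = 0.707×5 = 3.535 mm, L = 2×70 = 140 mm. φR_n = 0.75 × 0.6 × 480 × 3.535 × 140 = 106.9 kN.
Base metal shear (8 mm plate): yield φR_n = 1.0×0.6×345×8×140 = 231.8 kN; rupture φR_n = 0.75×0.6×450×8×140 = 226.8 kN; take 226.8 kN (rupture).
Governing: min(106.9, 226.8) = 106.9 kN → weld metal.

106.9 kN (weld metal governs)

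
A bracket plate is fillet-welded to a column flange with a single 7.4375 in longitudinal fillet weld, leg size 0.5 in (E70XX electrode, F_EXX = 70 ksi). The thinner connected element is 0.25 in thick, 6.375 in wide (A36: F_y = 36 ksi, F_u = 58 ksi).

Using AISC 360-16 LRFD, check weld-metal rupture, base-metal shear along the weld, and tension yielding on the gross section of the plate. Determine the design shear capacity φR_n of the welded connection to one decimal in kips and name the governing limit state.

40.2 kips (base-metal shear governs)

Weld metal: throat = 0.707×0.5 = 0.3535 in, L = 7.4375 in. φR_n = 0.75 × 0.6 × 70 × 0.3535 × 7.4375 = 82.8 kips.
Base metal shear (0.25 in plate): yield φR_n = 1.0×0.6×36×0.25×7.4375 = 40.2 kips; rupture φR_n = 0.75×0.6×58×0.25×7.4375 = 48.5 kips; take 40.2 kips (yield).
Tension yield (gross): A_g = 6.375×0.25 = 1.5938 in². φR_n = 0.90 × 36 × 1.5938 = 51.6 kips.
Governing: min(82.8, 40.2, 51.6) = 40.2 kips → base-metal shear.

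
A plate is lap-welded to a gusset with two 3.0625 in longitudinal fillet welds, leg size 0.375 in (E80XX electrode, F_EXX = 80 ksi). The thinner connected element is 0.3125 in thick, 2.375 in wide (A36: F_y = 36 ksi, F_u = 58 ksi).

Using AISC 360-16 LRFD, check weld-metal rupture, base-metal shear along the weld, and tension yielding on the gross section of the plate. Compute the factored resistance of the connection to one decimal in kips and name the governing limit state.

24.0 kips (gross-section yield governs)

Weld metal: throat = 0.707×0.375 = 0.26513 in, L = 2×3.0625 = 6.125 in. φR_n = 0.75 × 0.6 × 80 × 0.26513 × 6.125 = 58.5 kips.
Base metal shear (0.3125 in plate): yield φR_n = 1.0×0.6×36×0.3125×6.125 = 41.3 kips; rupture φR_n = 0.75×0.6×58×0.3125×6.125 = 50.0 kips; take 41.3 kips (yield).
Tension yield (gross): A_g = 2.375×0.3125 = 0.74219 in². φR_n = 0.90 × 36 × 0.74219 = 24.0 kips.
Governing: min(58.5, 41.3, 24.0) = 24.0 kips → gross-section yield.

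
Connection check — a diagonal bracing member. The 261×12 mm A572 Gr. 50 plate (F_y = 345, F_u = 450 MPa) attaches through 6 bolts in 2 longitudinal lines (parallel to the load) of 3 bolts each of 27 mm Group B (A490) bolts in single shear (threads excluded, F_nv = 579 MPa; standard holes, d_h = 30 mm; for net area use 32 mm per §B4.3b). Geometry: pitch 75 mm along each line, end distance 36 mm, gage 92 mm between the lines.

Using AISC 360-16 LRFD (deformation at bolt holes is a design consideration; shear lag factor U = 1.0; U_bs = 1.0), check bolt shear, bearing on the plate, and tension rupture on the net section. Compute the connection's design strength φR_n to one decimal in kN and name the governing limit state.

Bolt shear: A_b = π(27)²/4 = 572.56 mm². φR_n = 0.75 × 579 × 572.56 × 6 × 1 = 1491.8 kN.
Bearing (12 mm plate, F_u = 450 MPa): end bolts L_c = 36 − 30/2 = 21, R_n = min(1.2×21×12×450, 2.4×27×12×450) = 136.08 kN/bolt; interior L_c = 75 − 30 = 45, R_n = 291.6 kN/bolt. φR_n = 0.75 × (2×136.08 + 4×291.6) = 1078.9 kN.
Tension rupture (net): A_n = (261 − 2×32)×12 = 2364 mm² (U = 1.0, A_e = A_n). φR_n = 0.75 × 450 × 2364 = 797.9 kN.
Governing: min(1491.8, 1078.9, 797.9) = 797.9 kN → net-section rupture.

797.9 kN (net-section rupture governs)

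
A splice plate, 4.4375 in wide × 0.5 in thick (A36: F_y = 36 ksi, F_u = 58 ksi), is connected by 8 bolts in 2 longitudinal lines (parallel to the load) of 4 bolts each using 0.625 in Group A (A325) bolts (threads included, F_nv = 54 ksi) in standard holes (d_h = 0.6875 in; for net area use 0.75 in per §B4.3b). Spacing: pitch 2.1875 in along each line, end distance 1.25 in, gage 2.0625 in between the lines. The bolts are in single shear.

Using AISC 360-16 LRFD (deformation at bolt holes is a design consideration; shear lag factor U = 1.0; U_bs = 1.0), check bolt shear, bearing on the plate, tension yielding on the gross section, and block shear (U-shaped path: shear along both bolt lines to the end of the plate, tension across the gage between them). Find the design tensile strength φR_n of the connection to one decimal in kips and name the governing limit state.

Bolt shear: A_b = π(0.625)²/4 = 0.3068 in². φR_n = 0.75 × 54 × 0.3068 × 8 × 1 = 99.4 kips.
Bearing (0.5 in plate, F_u = 58 ksi): end bolts L_c = 1.25 − 0.6875/2 = 0.90625, R_n = min(1.2×0.90625×0.5×58, 2.4×0.625×0.5×58) = 31.538 kips/bolt; interior L_c = 2.1875 − 0.6875 = 1.5, R_n = 43.5 kips/bolt. φR_n = 0.75 × (2×31.538 + 6×43.5) = 243.1 kips.
Tension yield (gross): A_g = 4.4375×0.5 = 2.2188 in². φR_n = 0.90 × 36 × 2.2188 = 71.9 kips.
Block shear: shear path 2×[1.25+3×2.1875] = 2×7.8125 in, A_gv = 7.8125, A_nv = 2×(7.8125 − 3.5×0.75)×0.5 = 5.1875 in²; tension across gage: (2.0625 − 1×0.75)×0.5 = 0.65625 in². R_n = min(0.6×58×5.1875, 0.6×36×7.8125) + 1.0×58×0.65625 = min(180.53, 168.75) + 38.063 = 206.81 kips. φR_n = 0.75 × 206.81 = 155.1 kips.
Governing: min(99.4, 243.1, 71.9, 155.1) = 71.9 kips → gross-section yield.

71.9 kips (gross-section yield governs)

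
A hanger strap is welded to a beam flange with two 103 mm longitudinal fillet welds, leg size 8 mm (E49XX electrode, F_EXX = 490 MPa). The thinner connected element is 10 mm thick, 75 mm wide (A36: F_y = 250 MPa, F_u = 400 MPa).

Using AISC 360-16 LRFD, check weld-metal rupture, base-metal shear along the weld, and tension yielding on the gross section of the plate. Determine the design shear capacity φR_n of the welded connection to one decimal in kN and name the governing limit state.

Weld metal: throat = 0.707×8 = 5.656 mm, L = 2×103 = 206 mm. φR_n = 0.75 × 0.6 × 490 × 5.656 × 206 = 256.9 kN.
Base metal shear (10 mm plate): yield φR_n = 1.0×0.6×250×10×206 = 309.0 kN; rupture φR_n = 0.75×0.6×400×10×206 = 370.8 kN; take 309.0 kN (yield).
Tension yield (gross): A_g = 75×10 = 750 mm². φR_n = 0.90 × 250 × 750 = 168.8 kN.
Governing: min(256.9, 309.0, 168.8) = 168.8 kN → gross-section yield.

168.8 kN (gross-section yield governs)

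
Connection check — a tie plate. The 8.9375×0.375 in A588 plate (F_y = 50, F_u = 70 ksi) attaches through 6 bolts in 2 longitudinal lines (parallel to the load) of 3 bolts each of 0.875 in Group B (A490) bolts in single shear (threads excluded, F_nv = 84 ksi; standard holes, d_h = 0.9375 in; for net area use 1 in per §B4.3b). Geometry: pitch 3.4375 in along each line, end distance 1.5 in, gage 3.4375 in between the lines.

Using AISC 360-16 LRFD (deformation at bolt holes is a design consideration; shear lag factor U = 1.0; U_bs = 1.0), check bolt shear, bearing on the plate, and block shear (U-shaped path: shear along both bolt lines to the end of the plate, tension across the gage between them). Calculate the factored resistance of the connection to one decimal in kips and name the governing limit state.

Bolt shear: A_b = π(0.875)²/4 = 0.60132 in². φR_n = 0.75 × 84 × 0.60132 × 6 × 1 = 227.3 kips.
Bearing (0.375 in plate, F_u = 70 ksi): end bolts L_c = 1.5 − 0.9375/2 = 1.03125, R_n = min(1.2×1.03125×0.375×70, 2.4×0.875×0.375×70) = 32.484 kips/bolt; interior L_c = 3.4375 − 0.9375 = 2.5, R_n = 55.125 kips/bolt. φR_n = 0.75 × (2×32.484 + 4×55.125) = 214.1 kips.
Block shear: shear path 2×[1.5+2×3.4375] = 2×8.375 in, A_gv = 6.2813, A_nv = 2×(8.375 − 2.5×1)×0.375 = 4.4063 in²; tension across gage: (3.4375 − 1×1)×0.375 = 0.91406 in². R_n = min(0.6×70×4.4063, 0.6×50×6.2813) + 1.0×70×0.91406 = min(185.06, 188.44) + 63.984 = 249.04 kips. φR_n = 0.75 × 249.04 = 186.8 kips.
Governing: min(227.3, 214.1, 186.8) = 186.8 kips → block shear.

186.8 kips (block shear governs)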